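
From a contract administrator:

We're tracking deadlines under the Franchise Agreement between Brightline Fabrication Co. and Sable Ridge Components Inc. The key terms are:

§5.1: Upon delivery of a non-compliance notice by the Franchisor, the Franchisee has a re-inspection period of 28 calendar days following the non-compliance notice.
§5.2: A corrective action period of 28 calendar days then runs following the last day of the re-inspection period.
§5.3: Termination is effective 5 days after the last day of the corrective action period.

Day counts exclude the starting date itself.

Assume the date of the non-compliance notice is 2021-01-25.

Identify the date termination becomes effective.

2021-03-27

Adding 28 calendar days to 2021-01-25 gives 2021-02-22, which is the last day of the re-inspection period.
The last day of the corrective action period: 28 calendar days after 2021-02-22 is 2021-03-22.
The date termination becomes effective: 5 calendar days after 2021-03-22 is 2021-03-27.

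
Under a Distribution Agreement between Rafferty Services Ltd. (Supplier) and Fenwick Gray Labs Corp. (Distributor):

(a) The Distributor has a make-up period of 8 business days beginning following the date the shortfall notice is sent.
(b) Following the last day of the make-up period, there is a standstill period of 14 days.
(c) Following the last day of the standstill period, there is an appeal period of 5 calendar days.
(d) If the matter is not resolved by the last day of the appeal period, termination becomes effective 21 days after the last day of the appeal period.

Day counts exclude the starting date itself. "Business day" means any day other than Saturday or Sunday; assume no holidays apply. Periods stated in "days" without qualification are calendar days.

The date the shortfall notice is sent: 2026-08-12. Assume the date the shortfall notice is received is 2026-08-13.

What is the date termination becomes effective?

The last day of the make-up period: 8 business days after Wednesday, 2026-08-12, skipping weekends — Aug 13, Aug 14, Aug 17, Aug 18, Aug 19, Aug 20, Aug 21, Aug 24 — lands on Monday, 2026-08-24.
Adding 14 calendar days to 2026-08-24 gives 2026-09-07, which is the last day of the standstill period.
The last day of the appeal period: 5 calendar days after 2026-09-07 is 2026-09-12.
Adding 21 calendar days to 2026-09-12 gives 2026-10-03, which is the date termination becomes effective.

2026-10-03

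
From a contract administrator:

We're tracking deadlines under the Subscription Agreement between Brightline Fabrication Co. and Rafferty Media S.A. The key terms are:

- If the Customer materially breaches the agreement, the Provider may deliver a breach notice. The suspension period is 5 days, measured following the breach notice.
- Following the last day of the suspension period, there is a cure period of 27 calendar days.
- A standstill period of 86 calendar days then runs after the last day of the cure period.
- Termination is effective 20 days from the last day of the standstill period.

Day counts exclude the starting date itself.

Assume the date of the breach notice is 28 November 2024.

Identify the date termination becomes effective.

The last day of the suspension period: 5 calendar days after 28 November 2024 is 3 December 2024.
The last day of the cure period: 3 December 2024 + 27 days = 30 December 2024.
The last day of the standstill period: 86 calendar days after 30 December 2024 is 26 March 2025.
The date termination becomes effective: 20 calendar days after 26 March 2025 is 15 April 2025.

15 April 2025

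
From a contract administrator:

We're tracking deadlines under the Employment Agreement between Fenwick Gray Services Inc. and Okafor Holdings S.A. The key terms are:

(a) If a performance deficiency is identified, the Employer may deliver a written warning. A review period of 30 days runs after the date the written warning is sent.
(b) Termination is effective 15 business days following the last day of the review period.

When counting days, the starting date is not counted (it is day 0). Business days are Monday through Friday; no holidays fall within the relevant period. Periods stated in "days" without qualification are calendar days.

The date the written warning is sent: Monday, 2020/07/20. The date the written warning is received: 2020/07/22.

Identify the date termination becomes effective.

Adding 30 calendar days to 2020/07/20 gives 2020/08/19, which is the last day of the review period.
The date termination becomes effective: 15 business days after Wednesday, 2020/08/19, skipping weekends — Aug 20, Aug 21, Aug 24, Aug 25, …, Sep 7, Sep 8, Sep 9 — lands on Wednesday, 2020/09/09.

2020/09/09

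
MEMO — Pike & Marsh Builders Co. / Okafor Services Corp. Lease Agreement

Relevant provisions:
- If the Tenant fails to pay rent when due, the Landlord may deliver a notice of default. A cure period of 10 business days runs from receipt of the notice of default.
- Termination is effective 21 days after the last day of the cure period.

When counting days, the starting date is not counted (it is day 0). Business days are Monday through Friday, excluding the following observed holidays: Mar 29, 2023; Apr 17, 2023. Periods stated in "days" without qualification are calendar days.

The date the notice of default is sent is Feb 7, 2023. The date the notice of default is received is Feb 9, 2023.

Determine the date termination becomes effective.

Mar 16, 2023

From Thursday, Feb 9, 2023, 10 business days (Feb 10, Feb 13, Feb 14, Feb 15, Feb 16, Feb 17, Feb 20, Feb 21, Feb 22, Feb 23, skipping weekends) brings us to Thursday, Feb 23, 2023, which is the last day of the cure period.
The date termination becomes effective: 21 calendar days after Feb 23, 2023 is Mar 16, 2023.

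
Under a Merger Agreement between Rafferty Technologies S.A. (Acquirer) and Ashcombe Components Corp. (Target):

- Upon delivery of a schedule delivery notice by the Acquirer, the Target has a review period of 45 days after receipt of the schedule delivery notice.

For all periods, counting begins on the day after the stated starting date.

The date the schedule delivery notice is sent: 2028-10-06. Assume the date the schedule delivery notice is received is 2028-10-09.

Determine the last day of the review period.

2028-11-23

The last day of the review period: 2028-10-09 + 45 days = 2028-11-23.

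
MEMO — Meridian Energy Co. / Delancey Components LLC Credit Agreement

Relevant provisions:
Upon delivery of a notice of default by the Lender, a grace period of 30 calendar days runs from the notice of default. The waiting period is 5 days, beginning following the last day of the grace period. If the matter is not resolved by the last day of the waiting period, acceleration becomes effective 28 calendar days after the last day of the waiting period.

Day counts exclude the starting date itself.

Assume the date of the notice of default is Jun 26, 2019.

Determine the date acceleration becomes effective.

The last day of the grace period: 30 calendar days after Jun 26, 2019 is Jul 26, 2019.
Adding 5 calendar days to Jul 26, 2019 gives Jul 31, 2019, which is the last day of the waiting period.
The date acceleration becomes effective: Jul 31, 2019 + 28 days = Aug 28, 2019.

Aug 28, 2019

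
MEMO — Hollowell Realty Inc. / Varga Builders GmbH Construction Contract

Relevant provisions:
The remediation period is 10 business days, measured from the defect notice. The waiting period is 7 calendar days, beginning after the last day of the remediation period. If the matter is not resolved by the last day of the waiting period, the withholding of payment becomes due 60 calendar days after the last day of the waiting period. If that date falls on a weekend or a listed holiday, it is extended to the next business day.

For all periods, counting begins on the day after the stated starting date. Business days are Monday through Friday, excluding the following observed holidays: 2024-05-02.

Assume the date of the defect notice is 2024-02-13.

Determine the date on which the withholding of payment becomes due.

2024-05-06

The last day of the remediation period: 10 business days after Tuesday, 2024-02-13, skipping weekends — Feb 14, Feb 15, Feb 16, Feb 19, Feb 20, Feb 21, Feb 22, Feb 23, Feb 26, Feb 27 — lands on Tuesday, 2024-02-27.
Adding 7 calendar days to 2024-02-27 gives 2024-03-05, which is the last day of the waiting period.
Adding 60 calendar days to 2024-03-05 gives 2024-05-04, which is the date on which the withholding of payment becomes due. That falls on a Saturday, so it rolls to the next business day, Monday, 2024-05-06.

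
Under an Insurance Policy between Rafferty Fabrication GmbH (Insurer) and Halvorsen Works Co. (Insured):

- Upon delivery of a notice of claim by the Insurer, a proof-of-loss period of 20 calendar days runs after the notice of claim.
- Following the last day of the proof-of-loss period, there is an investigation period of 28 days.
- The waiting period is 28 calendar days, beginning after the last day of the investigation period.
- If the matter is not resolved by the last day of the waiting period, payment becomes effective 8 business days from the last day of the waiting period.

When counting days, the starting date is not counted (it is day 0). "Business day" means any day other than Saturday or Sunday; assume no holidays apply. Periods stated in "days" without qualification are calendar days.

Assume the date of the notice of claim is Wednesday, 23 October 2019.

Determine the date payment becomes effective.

The last day of the proof-of-loss period: 20 calendar days after 23 October 2019 is 12 November 2019.
The last day of the investigation period: 28 calendar days after 12 November 2019 is 10 December 2019.
The last day of the waiting period: 28 calendar days after 10 December 2019 is 7 January 2020.
The date payment becomes effective: counting 8 business days from Tuesday, 7 January 2020 (Jan 8, Jan 9, Jan 10, Jan 13, Jan 14, Jan 15, Jan 16, Jan 17, skipping weekends) reaches Friday, 17 January 2020.

17 January 2020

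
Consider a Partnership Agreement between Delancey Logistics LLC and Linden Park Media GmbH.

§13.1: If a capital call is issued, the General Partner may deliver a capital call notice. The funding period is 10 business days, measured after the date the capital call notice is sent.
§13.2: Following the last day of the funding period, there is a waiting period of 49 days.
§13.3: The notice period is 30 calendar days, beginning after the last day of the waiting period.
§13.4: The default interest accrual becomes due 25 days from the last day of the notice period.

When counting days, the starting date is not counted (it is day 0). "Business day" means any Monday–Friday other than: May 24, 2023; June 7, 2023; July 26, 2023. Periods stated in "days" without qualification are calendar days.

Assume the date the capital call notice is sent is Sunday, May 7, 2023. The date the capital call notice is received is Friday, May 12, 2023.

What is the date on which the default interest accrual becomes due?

From Sunday, May 7, 2023, 10 business days (May 8, May 9, May 10, May 11, May 12, May 15, May 16, May 17, May 18, May 19, skipping weekends) brings us to Friday, May 19, 2023, which is the last day of the funding period.
Adding 49 calendar days to May 19, 2023 gives July 7, 2023, which is the last day of the waiting period.
The last day of the notice period: 30 calendar days after July 7, 2023 is August 6, 2023.
Adding 25 calendar days to August 6, 2023 gives August 31, 2023, which is the date on which the default interest accrual becomes due.

August 31, 2023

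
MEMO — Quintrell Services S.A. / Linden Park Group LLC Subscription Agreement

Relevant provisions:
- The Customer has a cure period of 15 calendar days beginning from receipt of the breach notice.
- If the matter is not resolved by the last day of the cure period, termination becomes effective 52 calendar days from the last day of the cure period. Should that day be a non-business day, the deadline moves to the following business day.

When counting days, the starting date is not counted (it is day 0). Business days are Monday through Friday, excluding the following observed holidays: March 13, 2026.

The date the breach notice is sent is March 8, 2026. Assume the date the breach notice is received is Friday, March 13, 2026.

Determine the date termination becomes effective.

May 19, 2026

Adding 15 calendar days to March 13, 2026 gives March 28, 2026, which is the last day of the cure period.
Adding 52 calendar days to March 28, 2026 gives May 19, 2026, which is the date termination becomes effective. May 19, 2026 is a Tuesday and is not a listed holiday, so no roll-forward applies.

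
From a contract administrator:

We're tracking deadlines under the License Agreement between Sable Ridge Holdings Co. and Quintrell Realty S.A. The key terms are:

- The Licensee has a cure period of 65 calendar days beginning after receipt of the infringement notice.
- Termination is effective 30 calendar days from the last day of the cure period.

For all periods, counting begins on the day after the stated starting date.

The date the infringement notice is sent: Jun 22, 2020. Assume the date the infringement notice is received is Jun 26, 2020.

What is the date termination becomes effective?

The last day of the cure period: Jun 26, 2020 + 65 days = Aug 30, 2020.
Adding 30 calendar days to Aug 30, 2020 gives Sep 29, 2020, which is the date termination becomes effective.

Sep 29, 2020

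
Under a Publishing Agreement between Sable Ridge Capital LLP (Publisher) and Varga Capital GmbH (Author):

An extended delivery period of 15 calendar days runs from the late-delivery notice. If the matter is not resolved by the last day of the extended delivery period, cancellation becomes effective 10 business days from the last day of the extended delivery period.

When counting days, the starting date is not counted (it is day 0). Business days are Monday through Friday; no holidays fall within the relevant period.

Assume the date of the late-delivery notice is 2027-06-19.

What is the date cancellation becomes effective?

2027-07-16

The last day of the extended delivery period: 2027-06-19 + 15 days = 2027-07-04.
From Sunday, 2027-07-04, 10 business days (Jul 5, Jul 6, Jul 7, Jul 8, Jul 9, Jul 12, Jul 13, Jul 14, Jul 15, Jul 16, skipping weekends) brings us to Friday, 2027-07-16, which is the date cancellation becomes effective.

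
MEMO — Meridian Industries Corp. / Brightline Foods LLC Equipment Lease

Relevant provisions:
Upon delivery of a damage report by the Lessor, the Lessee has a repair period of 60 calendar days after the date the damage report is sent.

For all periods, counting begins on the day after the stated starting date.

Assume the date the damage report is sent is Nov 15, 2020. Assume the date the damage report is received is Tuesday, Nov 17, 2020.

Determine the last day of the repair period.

Jan 14, 2021

Adding 60 calendar days to Nov 15, 2020 gives Jan 14, 2021, which is the last day of the repair period.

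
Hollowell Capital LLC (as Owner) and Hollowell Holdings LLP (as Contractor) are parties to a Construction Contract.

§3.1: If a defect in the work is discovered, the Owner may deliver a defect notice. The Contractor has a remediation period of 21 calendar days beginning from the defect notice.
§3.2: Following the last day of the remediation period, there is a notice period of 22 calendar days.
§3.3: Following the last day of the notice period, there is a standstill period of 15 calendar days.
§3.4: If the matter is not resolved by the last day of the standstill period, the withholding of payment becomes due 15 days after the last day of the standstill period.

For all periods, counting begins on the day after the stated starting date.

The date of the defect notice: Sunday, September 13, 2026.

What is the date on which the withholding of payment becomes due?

The last day of the remediation period: 21 calendar days after September 13, 2026 is October 4, 2026.
The last day of the notice period: October 4, 2026 + 22 days = October 26, 2026.
The last day of the standstill period: 15 calendar days after October 26, 2026 is November 10, 2026.
The date on which the withholding of payment becomes due: 15 calendar days after November 10, 2026 is November 25, 2026.

November 25, 2026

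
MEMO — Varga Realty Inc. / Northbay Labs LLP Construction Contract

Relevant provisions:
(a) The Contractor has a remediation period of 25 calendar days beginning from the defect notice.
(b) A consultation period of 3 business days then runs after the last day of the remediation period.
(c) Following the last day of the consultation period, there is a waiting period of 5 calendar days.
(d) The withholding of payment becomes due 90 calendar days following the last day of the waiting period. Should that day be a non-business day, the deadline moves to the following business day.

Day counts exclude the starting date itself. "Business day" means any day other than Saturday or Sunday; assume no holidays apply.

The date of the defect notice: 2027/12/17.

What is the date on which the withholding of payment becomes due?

Adding 25 calendar days to 2027/12/17 gives 2028/01/11, which is the last day of the remediation period.
The last day of the consultation period: 3 business days after Tuesday, 2028/01/11, skipping weekends — Jan 12, Jan 13, Jan 14 — lands on Friday, 2028/01/14.
Adding 5 calendar days to 2028/01/14 gives 2028/01/19, which is the last day of the waiting period.
The date on which the withholding of payment becomes due: 2028/01/19 + 90 days = 2028/04/18. 2028/04/18 is a Tuesday, so no roll-forward applies.

2028/04/18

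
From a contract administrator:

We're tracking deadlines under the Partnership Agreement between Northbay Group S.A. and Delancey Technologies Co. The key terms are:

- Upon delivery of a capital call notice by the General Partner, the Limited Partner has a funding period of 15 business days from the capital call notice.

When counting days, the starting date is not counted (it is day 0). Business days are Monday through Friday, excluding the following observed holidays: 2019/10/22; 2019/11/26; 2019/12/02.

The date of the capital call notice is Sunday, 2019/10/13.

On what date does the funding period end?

2019/11/04

From Sunday, 2019/10/13, 15 business days (Oct 14, Oct 15, Oct 16, Oct 17, …, Oct 31, Nov 1, Nov 4, skipping weekends and the listed holiday on Oct 22) brings us to Monday, 2019/11/04, which is the last day of the funding period.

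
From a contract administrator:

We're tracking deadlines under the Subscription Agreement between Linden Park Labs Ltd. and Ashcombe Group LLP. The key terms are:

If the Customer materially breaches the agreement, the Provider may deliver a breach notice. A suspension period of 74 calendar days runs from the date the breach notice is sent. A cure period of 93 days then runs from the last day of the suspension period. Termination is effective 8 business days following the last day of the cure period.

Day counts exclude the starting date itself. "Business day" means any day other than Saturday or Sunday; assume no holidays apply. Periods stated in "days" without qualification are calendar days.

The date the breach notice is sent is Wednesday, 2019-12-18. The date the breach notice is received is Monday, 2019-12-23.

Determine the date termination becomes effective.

The last day of the suspension period: 74 calendar days after 2019-12-18 is 2020-03-01.
The last day of the cure period: 93 calendar days after 2020-03-01 is 2020-06-02.
From Tuesday, 2020-06-02, 8 business days (Jun 3, Jun 4, Jun 5, Jun 8, Jun 9, Jun 10, Jun 11, Jun 12, skipping weekends) brings us to Friday, 2020-06-12, which is the date termination becomes effective.

2020-06-12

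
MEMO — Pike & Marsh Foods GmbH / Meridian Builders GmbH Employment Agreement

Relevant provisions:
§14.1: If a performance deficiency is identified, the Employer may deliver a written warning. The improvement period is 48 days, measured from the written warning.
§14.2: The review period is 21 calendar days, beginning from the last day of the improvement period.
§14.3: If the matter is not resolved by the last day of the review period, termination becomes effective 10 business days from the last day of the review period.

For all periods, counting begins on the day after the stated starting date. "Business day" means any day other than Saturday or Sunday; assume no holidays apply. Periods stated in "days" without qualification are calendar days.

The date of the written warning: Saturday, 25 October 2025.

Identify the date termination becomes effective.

The last day of the improvement period: 48 calendar days after 25 October 2025 is 12 December 2025.
The last day of the review period: 21 calendar days after 12 December 2025 is 2 January 2026.
From Friday, 2 January 2026, 10 business days (Jan 5, Jan 6, Jan 7, Jan 8, Jan 9, Jan 12, Jan 13, Jan 14, Jan 15, Jan 16, skipping weekends) brings us to Friday, 16 January 2026, which is the date termination becomes effective.

16 January 2026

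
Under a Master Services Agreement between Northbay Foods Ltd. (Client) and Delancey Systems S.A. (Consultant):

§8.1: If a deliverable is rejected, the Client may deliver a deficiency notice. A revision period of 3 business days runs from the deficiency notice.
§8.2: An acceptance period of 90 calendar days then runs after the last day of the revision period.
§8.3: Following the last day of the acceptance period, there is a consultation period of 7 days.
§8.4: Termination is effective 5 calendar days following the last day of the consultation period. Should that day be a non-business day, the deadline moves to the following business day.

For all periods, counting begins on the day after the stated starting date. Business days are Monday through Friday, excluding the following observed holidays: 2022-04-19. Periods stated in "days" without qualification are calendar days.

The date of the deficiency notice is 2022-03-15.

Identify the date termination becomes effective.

The last day of the revision period: counting 3 business days from Tuesday, 2022-03-15 (Mar 16, Mar 17, Mar 18, skipping weekends) reaches Friday, 2022-03-18.
The last day of the acceptance period: 90 calendar days after 2022-03-18 is 2022-06-16.
The last day of the consultation period: 2022-06-16 + 7 days = 2022-06-23.
The date termination becomes effective: 2022-06-23 + 5 days = 2022-06-28. 2022-06-28 is a Tuesday and is not a listed holiday, so no roll-forward applies.

2022-06-28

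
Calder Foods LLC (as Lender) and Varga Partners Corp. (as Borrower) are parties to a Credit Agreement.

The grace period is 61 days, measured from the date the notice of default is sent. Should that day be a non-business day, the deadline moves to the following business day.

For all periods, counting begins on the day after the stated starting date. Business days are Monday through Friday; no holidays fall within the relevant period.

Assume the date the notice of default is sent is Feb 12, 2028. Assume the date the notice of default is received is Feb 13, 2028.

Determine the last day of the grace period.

Apr 13, 2028

The last day of the grace period: Feb 12, 2028 + 61 days = Apr 13, 2028. Apr 13, 2028 is a Thursday, so no roll-forward applies.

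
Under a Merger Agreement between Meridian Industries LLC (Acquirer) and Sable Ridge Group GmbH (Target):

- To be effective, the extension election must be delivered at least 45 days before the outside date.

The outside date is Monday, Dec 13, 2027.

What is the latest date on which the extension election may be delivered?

Oct 29, 2027

Dec 13, 2027 minus 45 days is Oct 29, 2027.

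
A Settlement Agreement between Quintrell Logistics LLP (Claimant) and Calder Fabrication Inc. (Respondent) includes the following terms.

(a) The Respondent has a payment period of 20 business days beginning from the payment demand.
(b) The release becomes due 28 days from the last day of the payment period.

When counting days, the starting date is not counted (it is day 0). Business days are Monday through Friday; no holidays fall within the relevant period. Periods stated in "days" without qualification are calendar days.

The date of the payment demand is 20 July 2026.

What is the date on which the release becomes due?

14 September 2026

The last day of the payment period: 20 business days after Monday, 20 July 2026, skipping weekends — Jul 21, Jul 22, Jul 23, Jul 24, …, Aug 13, Aug 14, Aug 17 — lands on Monday, 17 August 2026.
The date on which the release becomes due: 28 calendar days after 17 August 2026 is 14 September 2026.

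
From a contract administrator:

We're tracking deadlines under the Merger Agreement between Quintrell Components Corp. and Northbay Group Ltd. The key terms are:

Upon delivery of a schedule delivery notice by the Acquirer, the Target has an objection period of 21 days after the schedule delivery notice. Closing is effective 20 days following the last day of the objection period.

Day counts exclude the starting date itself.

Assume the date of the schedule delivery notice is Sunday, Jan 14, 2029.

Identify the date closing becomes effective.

The last day of the objection period: Jan 14, 2029 + 21 days = Feb 4, 2029.
The date closing becomes effective: Feb 4, 2029 + 20 days = Feb 24, 2029.

Feb 24, 2029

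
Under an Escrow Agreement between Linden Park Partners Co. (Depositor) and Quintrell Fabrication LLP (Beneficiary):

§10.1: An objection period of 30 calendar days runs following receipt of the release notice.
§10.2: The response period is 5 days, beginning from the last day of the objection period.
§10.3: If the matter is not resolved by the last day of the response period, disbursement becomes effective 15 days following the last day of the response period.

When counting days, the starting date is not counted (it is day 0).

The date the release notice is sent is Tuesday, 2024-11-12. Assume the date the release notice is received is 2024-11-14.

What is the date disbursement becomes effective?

The last day of the objection period: 30 calendar days after 2024-11-14 is 2024-12-14.
The last day of the response period: 2024-12-14 + 5 days = 2024-12-19.
Adding 15 calendar days to 2024-12-19 gives 2025-01-03, which is the date disbursement becomes effective.

2025-01-03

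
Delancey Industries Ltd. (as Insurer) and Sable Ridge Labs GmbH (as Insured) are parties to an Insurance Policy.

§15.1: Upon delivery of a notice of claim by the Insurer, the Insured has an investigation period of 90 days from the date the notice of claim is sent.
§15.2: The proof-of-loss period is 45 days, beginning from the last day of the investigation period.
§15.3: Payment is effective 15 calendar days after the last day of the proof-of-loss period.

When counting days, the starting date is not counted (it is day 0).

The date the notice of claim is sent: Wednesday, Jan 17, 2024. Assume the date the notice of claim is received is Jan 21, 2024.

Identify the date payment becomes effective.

Jun 15, 2024

Adding 90 calendar days to Jan 17, 2024 gives Apr 16, 2024, which is the last day of the investigation period.
The last day of the proof-of-loss period: Apr 16, 2024 + 45 days = May 31, 2024.
The date payment becomes effective: 15 calendar days after May 31, 2024 is Jun 15, 2024.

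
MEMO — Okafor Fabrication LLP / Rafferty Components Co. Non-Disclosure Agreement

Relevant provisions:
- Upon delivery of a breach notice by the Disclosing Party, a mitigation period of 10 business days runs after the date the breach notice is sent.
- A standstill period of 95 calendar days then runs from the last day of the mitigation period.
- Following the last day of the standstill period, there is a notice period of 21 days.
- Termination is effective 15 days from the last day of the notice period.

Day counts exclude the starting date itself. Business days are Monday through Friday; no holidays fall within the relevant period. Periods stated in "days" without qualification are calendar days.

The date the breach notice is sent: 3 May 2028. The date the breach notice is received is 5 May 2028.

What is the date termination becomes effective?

From Wednesday, 3 May 2028, 10 business days (May 4, May 5, May 8, May 9, May 10, May 11, May 12, May 15, May 16, May 17, skipping weekends) brings us to Wednesday, 17 May 2028, which is the last day of the mitigation period.
The last day of the standstill period: 95 calendar days after 17 May 2028 is 20 August 2028.
The last day of the notice period: 21 calendar days after 20 August 2028 is 10 September 2028.
The date termination becomes effective: 15 calendar days after 10 September 2028 is 25 September 2028.

25 September 2028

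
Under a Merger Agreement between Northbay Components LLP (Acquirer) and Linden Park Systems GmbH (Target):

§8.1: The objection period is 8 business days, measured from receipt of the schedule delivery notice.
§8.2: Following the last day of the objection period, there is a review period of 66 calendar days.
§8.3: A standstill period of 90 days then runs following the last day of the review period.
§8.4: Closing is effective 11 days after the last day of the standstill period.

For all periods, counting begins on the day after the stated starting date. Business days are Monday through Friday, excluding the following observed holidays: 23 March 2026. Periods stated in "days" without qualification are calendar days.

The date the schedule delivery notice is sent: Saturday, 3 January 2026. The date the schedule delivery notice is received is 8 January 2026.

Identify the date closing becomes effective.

6 July 2026

The last day of the objection period: counting 8 business days from Thursday, 8 January 2026 (Jan 9, Jan 12, Jan 13, Jan 14, Jan 15, Jan 16, Jan 19, Jan 20, skipping weekends) reaches Tuesday, 20 January 2026.
Adding 66 calendar days to 20 January 2026 gives 27 March 2026, which is the last day of the review period.
The last day of the standstill period: 90 calendar days after 27 March 2026 is 25 June 2026.
The date closing becomes effective: 25 June 2026 + 11 days = 6 July 2026.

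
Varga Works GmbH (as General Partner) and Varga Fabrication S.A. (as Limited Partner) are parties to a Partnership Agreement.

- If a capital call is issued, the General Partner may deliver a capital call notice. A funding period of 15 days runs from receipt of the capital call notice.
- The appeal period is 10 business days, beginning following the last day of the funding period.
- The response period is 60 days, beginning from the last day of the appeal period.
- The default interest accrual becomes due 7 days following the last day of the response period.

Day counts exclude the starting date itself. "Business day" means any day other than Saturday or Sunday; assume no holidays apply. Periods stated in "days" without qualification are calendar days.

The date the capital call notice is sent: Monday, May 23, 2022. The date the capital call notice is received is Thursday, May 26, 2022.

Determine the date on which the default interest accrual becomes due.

Aug 30, 2022

The last day of the funding period: 15 calendar days after May 26, 2022 is Jun 10, 2022.
The last day of the appeal period: counting 10 business days from Friday, Jun 10, 2022 (Jun 13, Jun 14, Jun 15, Jun 16, Jun 17, Jun 20, Jun 21, Jun 22, Jun 23, Jun 24, skipping weekends) reaches Friday, Jun 24, 2022.
The last day of the response period: 60 calendar days after Jun 24, 2022 is Aug 23, 2022.
The date on which the default interest accrual becomes due: 7 calendar days after Aug 23, 2022 is Aug 30, 2022.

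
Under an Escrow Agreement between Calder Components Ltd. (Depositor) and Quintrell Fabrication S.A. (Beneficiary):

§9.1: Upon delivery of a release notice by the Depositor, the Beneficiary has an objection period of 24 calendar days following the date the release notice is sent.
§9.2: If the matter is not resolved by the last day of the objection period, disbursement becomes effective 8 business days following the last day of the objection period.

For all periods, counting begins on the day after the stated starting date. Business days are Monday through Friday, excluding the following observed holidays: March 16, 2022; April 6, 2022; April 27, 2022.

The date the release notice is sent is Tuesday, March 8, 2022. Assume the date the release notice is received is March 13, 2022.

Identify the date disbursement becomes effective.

April 14, 2022

Adding 24 calendar days to March 8, 2022 gives April 1, 2022, which is the last day of the objection period.
The date disbursement becomes effective: counting 8 business days from Friday, April 1, 2022 (Apr 4, Apr 5, Apr 7, Apr 8, Apr 11, Apr 12, Apr 13, Apr 14, skipping weekends and the listed holiday on Apr 6) reaches Thursday, April 14, 2022.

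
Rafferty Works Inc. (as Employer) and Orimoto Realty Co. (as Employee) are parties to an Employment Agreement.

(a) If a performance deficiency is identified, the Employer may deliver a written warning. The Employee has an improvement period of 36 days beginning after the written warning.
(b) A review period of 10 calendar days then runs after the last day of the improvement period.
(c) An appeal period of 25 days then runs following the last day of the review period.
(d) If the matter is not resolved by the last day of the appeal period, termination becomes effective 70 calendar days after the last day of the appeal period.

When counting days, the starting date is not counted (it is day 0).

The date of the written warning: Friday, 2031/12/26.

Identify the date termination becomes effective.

The last day of the improvement period: 36 calendar days after 2031/12/26 is 2032/01/31.
The last day of the review period: 10 calendar days after 2032/01/31 is 2032/02/10.
The last day of the appeal period: 2032/02/10 + 25 days = 2032/03/06.
The date termination becomes effective: 2032/03/06 + 70 days = 2032/05/15.

2032/05/15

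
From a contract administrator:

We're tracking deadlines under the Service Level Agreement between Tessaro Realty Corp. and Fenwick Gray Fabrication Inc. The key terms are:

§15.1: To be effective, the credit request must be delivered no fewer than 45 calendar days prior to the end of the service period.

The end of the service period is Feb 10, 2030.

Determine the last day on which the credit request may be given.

Dec 27, 2029

Counting back 45 calendar days from Feb 10, 2030 gives Dec 27, 2029.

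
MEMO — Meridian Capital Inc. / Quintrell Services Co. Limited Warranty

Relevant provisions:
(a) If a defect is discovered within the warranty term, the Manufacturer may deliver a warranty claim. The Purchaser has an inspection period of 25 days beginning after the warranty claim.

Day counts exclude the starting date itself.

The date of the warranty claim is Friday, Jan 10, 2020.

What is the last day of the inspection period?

Feb 4, 2020

Adding 25 calendar days to Jan 10, 2020 gives Feb 4, 2020, which is the last day of the inspection period.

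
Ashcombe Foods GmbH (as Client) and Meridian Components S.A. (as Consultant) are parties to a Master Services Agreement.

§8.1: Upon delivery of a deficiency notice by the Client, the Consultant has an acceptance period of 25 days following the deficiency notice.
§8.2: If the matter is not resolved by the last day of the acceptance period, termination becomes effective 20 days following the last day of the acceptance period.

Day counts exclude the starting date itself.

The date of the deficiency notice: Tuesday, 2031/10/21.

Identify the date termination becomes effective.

2031/12/05

The last day of the acceptance period: 25 calendar days after 2031/10/21 is 2031/11/15.
The date termination becomes effective: 20 calendar days after 2031/11/15 is 2031/12/05.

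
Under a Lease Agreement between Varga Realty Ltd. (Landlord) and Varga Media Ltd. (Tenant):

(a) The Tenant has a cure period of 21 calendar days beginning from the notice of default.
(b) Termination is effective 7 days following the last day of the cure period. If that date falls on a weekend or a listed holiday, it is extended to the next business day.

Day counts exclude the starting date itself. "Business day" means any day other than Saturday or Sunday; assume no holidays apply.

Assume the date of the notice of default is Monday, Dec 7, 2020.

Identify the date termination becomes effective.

Adding 21 calendar days to Dec 7, 2020 gives Dec 28, 2020, which is the last day of the cure period.
The date termination becomes effective: 7 calendar days after Dec 28, 2020 is Jan 4, 2021. Jan 4, 2021 is a Monday, so no roll-forward applies.

Jan 4, 2021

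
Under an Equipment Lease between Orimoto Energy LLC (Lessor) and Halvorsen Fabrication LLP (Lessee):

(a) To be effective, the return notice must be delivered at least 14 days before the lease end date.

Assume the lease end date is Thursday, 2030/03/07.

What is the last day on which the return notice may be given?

2030/02/21

2030/03/07 minus 14 days is 2030/02/21.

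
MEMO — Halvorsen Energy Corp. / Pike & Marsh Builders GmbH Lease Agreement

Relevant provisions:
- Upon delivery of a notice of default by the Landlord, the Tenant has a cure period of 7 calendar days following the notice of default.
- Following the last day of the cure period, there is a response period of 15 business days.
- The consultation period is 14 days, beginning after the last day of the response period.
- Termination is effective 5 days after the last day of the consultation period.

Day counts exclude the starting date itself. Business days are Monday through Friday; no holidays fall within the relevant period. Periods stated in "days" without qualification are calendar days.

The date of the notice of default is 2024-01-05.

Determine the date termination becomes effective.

2024-02-21

Adding 7 calendar days to 2024-01-05 gives 2024-01-12, which is the last day of the cure period.
The last day of the response period: counting 15 business days from Friday, 2024-01-12 (Jan 15, Jan 16, Jan 17, Jan 18, …, Jan 31, Feb 1, Feb 2, skipping weekends) reaches Friday, 2024-02-02.
Adding 14 calendar days to 2024-02-02 gives 2024-02-16, which is the last day of the consultation period.
The date termination becomes effective: 2024-02-16 + 5 days = 2024-02-21.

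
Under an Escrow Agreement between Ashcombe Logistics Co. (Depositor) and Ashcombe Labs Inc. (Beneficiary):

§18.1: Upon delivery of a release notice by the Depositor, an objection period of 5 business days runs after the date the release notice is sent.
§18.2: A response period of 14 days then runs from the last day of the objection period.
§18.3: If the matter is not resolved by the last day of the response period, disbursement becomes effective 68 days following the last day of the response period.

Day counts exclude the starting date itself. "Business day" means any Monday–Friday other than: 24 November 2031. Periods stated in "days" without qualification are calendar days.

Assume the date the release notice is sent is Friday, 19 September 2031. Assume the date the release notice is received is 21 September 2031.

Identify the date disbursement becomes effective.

17 December 2031

The last day of the objection period: 5 business days after Friday, 19 September 2031, skipping weekends — Sep 22, Sep 23, Sep 24, Sep 25, Sep 26 — lands on Friday, 26 September 2031.
Adding 14 calendar days to 26 September 2031 gives 10 October 2031, which is the last day of the response period.
The date disbursement becomes effective: 10 October 2031 + 68 days = 17 December 2031.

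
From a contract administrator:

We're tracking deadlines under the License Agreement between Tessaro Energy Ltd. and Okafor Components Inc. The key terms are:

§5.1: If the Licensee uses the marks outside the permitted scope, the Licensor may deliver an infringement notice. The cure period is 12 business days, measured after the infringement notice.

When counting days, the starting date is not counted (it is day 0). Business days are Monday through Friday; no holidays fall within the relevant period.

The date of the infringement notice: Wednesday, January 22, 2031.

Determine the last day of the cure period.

From Wednesday, January 22, 2031, 12 business days (Jan 23, Jan 24, Jan 27, Jan 28, …, Feb 5, Feb 6, Feb 7, skipping weekends) brings us to Friday, February 7, 2031, which is the last day of the cure period.

February 7, 2031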